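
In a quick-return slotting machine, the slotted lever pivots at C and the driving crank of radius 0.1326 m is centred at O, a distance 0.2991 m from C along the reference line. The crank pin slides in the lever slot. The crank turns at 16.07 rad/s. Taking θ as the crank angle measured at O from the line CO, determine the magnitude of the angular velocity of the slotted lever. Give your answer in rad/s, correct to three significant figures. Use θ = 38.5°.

4.62

ω = 16.07 rad/s
Crank pin A relative to C: A = (d + r cosθ, r sinθ); lever angle φ = atan2(r sinθ, d + r cosθ).
Differentiating tanφ: φ̇ = rω(d cosθ + r)/(d² + r² + 2dr cosθ).
d² + r² + 2dr cosθ = |CA|² = 0.169121 m²;  d cosθ + r = +0.36668 m.
|ω_lever| = |0.1326·16.07·+0.36668| / 0.169121 = 4.62 rad/s.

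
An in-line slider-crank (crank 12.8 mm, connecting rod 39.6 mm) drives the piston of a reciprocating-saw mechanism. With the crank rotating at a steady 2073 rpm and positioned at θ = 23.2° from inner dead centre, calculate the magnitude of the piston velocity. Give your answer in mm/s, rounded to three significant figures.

1420

ω = 2π·2073/60 = 217.1 rad/s
For an in-line slider-crank, x = r cosθ + √(L² − r² sin²θ), so v = −rω sinθ·[1 + r cosθ/√(L² − r² sin²θ)].
With r = 0.0128 m, L = 0.0396 m, θ = 23.2°: √(L² − r² sin²θ) = 0.039278 m.
v = −0.0128·217.1·0.39394·[1 + 0.0128·0.91914/0.039278] = -1.4225 m/s.
|v| = 1.4225 m/s = 1422.5 mm/s.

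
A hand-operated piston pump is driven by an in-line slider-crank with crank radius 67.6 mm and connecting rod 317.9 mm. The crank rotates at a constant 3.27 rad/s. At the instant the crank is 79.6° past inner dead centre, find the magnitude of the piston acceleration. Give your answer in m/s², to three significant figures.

0.0162

ω = 3.27 rad/s
x(θ) = r cosθ + √(L² − r² sin²θ); with ω constant, a = ω²·d²x/dθ².
d²x/dθ² = −r cosθ − r²(cos2θ)/√u − r⁴ sin²2θ/(4u^{3/2}),  u = L² − r² sin²θ = 0.0966396 m².
Substituting r = 0.0676 m, L = 0.3179 m, θ = 79.6°: d²x/dθ² = +0.0015169 m.
a = ω²·d²x/dθ² = (3.27)²·(+0.0015169) = +0.01622 m/s²;  |a| = 0.01622 m/s².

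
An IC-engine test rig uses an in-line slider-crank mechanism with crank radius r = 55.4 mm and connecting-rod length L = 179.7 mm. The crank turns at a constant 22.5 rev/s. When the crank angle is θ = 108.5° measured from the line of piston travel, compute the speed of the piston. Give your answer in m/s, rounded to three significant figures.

6.67

ω = 2π·22.5 = 141.4 rad/s
For an in-line slider-crank, x = r cosθ + √(L² − r² sin²θ), so v = −rω sinθ·[1 + r cosθ/√(L² − r² sin²θ)].
With r = 0.0554 m, L = 0.1797 m, θ = 108.5°: √(L² − r² sin²θ) = 0.17185 m.
v = −0.0554·141.4·0.94832·[1 + 0.0554·-0.31730/0.17185] = -6.6675 m/s.
|v| = 6.6675 m/s.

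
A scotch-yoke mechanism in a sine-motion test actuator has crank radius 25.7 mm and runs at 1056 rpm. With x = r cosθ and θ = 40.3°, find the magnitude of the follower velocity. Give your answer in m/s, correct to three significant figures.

1.84

ω = 110.6 rad/s (from 1056 rpm).
x = r cosθ ⇒ ẋ = −rω sinθ.
|v| = rω|sinθ| = 0.0257·110.6·|sin 40.3°| = 1.8382 m/s.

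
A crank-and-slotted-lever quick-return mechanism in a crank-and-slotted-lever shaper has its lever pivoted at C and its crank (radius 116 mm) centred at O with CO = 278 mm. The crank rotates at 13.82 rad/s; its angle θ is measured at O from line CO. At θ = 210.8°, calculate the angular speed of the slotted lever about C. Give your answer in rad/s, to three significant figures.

ω = 13.82 rad/s
Crank pin A relative to C: A = (d + r cosθ, r sinθ); lever angle φ = atan2(r sinθ, d + r cosθ).
Differentiating tanφ: φ̇ = rω(d cosθ + r)/(d² + r² + 2dr cosθ).
d² + r² + 2dr cosθ = |CA|² = 0.0353405 m²;  d cosθ + r = -0.12279 m.
|ω_lever| = |0.116·13.82·-0.12279| / 0.0353405 = 5.57 rad/s.

5.57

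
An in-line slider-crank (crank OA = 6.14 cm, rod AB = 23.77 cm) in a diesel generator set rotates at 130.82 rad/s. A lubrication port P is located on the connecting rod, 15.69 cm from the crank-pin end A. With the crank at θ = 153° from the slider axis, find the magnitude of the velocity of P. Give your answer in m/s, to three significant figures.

3.93

ω = 130.8 rad/s.  Crank-pin speed |V_A| = rω = 8.0323 m/s, perpendicular to OA.
Rod angle: sinφ = −(r/L) sinθ ⇒ φ = -6.735°; ω_rod = −rω cosθ/√(L²−r²sin²θ) = +30.318 rad/s.
V_P = V_A + ω_rod × AP, with AP = 0.1569 m along the rod.
Components: V_Px = −rω sinθ − a·ω_rod·sinφ = -3.0888 m/s;  V_Py = rω cosθ + a·ω_rod·cosφ = -2.4328 m/s.
|V_P| = √(V_Px² + V_Py²) = 3.9318 m/s.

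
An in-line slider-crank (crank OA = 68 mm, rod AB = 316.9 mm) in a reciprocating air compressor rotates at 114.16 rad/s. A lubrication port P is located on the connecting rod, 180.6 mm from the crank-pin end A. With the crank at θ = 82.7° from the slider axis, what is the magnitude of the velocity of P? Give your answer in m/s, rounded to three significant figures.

ω = 114.2 rad/s.  Crank-pin speed |V_A| = rω = 7.7629 m/s, perpendicular to OA.
Rod angle: sinφ = −(r/L) sinθ ⇒ φ = -12.289°; ω_rod = −rω cosθ/√(L²−r²sin²θ) = -3.1856 rad/s.
V_P = V_A + ω_rod × AP, with AP = 0.1806 m along the rod.
Components: V_Px = −rω sinθ − a·ω_rod·sinφ = -7.8224 m/s;  V_Py = rω cosθ + a·ω_rod·cosφ = +0.42425 m/s.
|V_P| = √(V_Px² + V_Py²) = 7.8339 m/s.

7.83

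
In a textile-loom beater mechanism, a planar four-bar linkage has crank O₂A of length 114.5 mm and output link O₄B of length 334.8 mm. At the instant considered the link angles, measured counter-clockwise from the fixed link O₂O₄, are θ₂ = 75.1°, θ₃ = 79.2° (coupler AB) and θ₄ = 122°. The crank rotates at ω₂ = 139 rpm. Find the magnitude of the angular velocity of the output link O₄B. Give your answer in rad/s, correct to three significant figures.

0.524

ω₂ = 14.56 rad/s (from 139 rpm).
Differentiating the loop-closure r₂e^{iθ₂}+r₃e^{iθ₃}=r₁+r₄e^{iθ₄} gives r₂ω₂e^{iθ₂}+r₃ω₃e^{iθ₃}=r₄ω₄e^{iθ₄}.
Eliminating the other unknown: ω₄ = r₂ω₂ sin(θ₂−θ₃) / [r₄ sin(θ₄−θ₃)].
Numerator sine = -0.07150; denominator sine = +0.67944.
Result = 0.1145·14.56·(-0.07150) / (0.3348·(+0.67944)) = -0.52384 rad/s; magnitude 0.52384 rad/s.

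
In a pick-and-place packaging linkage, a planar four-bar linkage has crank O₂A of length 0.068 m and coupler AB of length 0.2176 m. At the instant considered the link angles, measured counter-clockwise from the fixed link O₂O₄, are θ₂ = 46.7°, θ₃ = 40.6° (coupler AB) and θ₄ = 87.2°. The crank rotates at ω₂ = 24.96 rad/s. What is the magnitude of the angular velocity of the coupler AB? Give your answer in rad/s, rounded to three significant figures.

6.97

ω₂ = 24.96 rad/s
Differentiating the loop-closure r₂e^{iθ₂}+r₃e^{iθ₃}=r₁+r₄e^{iθ₄} gives r₂ω₂e^{iθ₂}+r₃ω₃e^{iθ₃}=r₄ω₄e^{iθ₄}.
Eliminating the other unknown: ω₃ = r₂ω₂ sin(θ₄−θ₂) / [r₃ sin(θ₃−θ₄)].
Numerator sine = +0.64945; denominator sine = -0.72657.
Result = 0.068·24.96·(+0.64945) / (0.2176·(-0.72657)) = -6.972 rad/s; magnitude 6.972 rad/s.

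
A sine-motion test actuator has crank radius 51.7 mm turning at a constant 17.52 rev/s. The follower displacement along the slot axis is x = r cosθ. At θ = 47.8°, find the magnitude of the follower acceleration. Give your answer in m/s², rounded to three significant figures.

421

ω = 110.1 rad/s (from 17.52 rev/s).
x = r cosθ ⇒ ẍ = −rω² cosθ (ω constant).
|a| = rω²|cosθ| = 0.0517·(110.1)²·|cos 47.8°| = 420.83 m/s².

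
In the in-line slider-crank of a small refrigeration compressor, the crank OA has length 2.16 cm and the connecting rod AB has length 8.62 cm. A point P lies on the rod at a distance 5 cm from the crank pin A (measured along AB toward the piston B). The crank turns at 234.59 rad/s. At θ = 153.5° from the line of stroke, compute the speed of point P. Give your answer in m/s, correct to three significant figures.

2.74

ω = 234.6 rad/s.  Crank-pin speed |V_A| = rω = 5.0671 m/s, perpendicular to OA.
Rod angle: sinφ = −(r/L) sinθ ⇒ φ = -6.420°; ω_rod = −rω cosθ/√(L²−r²sin²θ) = +52.939 rad/s.
V_P = V_A + ω_rod × AP, with AP = 0.05 m along the rod.
Components: V_Px = −rω sinθ − a·ω_rod·sinφ = -1.965 m/s;  V_Py = rω cosθ + a·ω_rod·cosφ = -1.9044 m/s.
|V_P| = √(V_Px² + V_Py²) = 2.7364 m/s.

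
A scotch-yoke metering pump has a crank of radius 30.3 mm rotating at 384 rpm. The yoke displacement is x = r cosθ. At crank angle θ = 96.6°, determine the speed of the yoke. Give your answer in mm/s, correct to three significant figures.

1210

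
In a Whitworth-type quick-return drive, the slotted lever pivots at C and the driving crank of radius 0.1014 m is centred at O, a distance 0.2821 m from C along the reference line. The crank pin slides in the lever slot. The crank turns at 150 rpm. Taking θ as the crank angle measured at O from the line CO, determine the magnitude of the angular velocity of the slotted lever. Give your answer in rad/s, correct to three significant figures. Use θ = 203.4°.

6.72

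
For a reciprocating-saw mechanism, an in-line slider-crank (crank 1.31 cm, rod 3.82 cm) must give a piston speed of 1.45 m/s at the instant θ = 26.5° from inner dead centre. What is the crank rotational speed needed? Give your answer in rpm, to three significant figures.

1810

For an in-line slider-crank, |v_piston| = rω|sinθ|·[1 + r cosθ/√(L² − r² sin²θ)].
With r = 0.0131 m, L = 0.0382 m, θ = 26.5°: the bracketed kinematic factor |dx/dθ| = 0.0076605 m.
ω = v/|dx/dθ| = 1.45/0.0076605 = 189.28 rad/s.
N = 60ω/(2π) = 1807.5 rpm.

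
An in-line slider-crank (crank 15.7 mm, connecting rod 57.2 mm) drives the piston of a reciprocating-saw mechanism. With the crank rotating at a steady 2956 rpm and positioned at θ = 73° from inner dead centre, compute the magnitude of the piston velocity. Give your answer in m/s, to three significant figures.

ω = 2π·2956/60 = 309.6 rad/s
For an in-line slider-crank, x = r cosθ + √(L² − r² sin²θ), so v = −rω sinθ·[1 + r cosθ/√(L² − r² sin²θ)].
With r = 0.0157 m, L = 0.0572 m, θ = 73°: √(L² − r² sin²θ) = 0.055194 m.
v = −0.0157·309.6·0.95630·[1 + 0.0157·0.29237/0.055194] = -5.0341 m/s.
|v| = 5.0341 m/s.

5.03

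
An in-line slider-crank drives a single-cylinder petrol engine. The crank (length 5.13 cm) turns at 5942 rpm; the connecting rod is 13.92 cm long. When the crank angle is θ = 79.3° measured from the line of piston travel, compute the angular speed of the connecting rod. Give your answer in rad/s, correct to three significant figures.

45.7

ω = 622.2 rad/s (converted from 5942 rpm).
The rod makes angle φ with the slider axis where L sinφ = r sinθ; differentiating, L cosφ·φ̇ = r ω cosθ.
L cosφ = √(L² − r² sin²θ) = 0.12975 m.
|ω_rod| = r ω |cosθ| / √(L² − r² sin²θ) = 0.0513·622.2·0.18567/0.12975 = 45.677 rad/s.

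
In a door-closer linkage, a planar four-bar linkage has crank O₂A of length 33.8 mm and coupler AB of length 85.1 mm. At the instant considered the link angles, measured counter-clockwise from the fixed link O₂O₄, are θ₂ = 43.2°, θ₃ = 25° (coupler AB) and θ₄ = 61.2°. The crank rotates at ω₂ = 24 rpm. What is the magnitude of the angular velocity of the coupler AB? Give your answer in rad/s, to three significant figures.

0.522

ω₂ = 2.513 rad/s (from 24 rpm).
Differentiating the loop-closure r₂e^{iθ₂}+r₃e^{iθ₃}=r₁+r₄e^{iθ₄} gives r₂ω₂e^{iθ₂}+r₃ω₃e^{iθ₃}=r₄ω₄e^{iθ₄}.
Eliminating the other unknown: ω₃ = r₂ω₂ sin(θ₄−θ₂) / [r₃ sin(θ₃−θ₄)].
Numerator sine = +0.30902; denominator sine = -0.59061.
Result = 0.0338·2.513·(+0.30902) / (0.0851·(-0.59061)) = -0.52229 rad/s; magnitude 0.52229 rad/s.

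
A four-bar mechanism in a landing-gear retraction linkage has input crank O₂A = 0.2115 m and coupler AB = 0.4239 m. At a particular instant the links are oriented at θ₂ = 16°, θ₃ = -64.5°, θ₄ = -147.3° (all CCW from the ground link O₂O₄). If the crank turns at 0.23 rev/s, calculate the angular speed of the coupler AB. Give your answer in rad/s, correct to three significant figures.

ω₂ = 1.445 rad/s (from 0.23 rev/s).
Differentiating the loop-closure r₂e^{iθ₂}+r₃e^{iθ₃}=r₁+r₄e^{iθ₄} gives r₂ω₂e^{iθ₂}+r₃ω₃e^{iθ₃}=r₄ω₄e^{iθ₄}.
Eliminating the other unknown: ω₃ = r₂ω₂ sin(θ₄−θ₂) / [r₃ sin(θ₃−θ₄)].
Numerator sine = -0.28736; denominator sine = +0.99211.
Result = 0.2115·1.445·(-0.28736) / (0.4239·(+0.99211)) = -0.20884 rad/s; magnitude 0.20884 rad/s.

0.209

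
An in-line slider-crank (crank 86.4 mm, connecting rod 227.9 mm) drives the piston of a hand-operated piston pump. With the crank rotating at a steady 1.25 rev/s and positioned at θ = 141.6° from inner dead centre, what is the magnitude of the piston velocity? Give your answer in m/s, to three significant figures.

ω = 2π·1.25 = 7.854 rad/s
For an in-line slider-crank, x = r cosθ + √(L² − r² sin²θ), so v = −rω sinθ·[1 + r cosθ/√(L² − r² sin²θ)].
With r = 0.0864 m, L = 0.2279 m, θ = 141.6°: √(L² − r² sin²θ) = 0.22149 m.
v = −0.0864·7.854·0.62115·[1 + 0.0864·-0.78369/0.22149] = -0.29265 m/s.
|v| = 0.29265 m/s.

0.293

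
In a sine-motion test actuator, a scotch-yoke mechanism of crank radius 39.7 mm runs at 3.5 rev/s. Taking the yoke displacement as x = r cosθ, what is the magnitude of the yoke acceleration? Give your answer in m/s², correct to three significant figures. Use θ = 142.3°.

15.2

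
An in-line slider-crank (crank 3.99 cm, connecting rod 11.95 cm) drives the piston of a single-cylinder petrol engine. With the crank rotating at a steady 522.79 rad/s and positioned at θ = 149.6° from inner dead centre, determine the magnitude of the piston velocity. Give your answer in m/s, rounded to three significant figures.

ω = 522.8 rad/s
For an in-line slider-crank, x = r cosθ + √(L² − r² sin²θ), so v = −rω sinθ·[1 + r cosθ/√(L² − r² sin²θ)].
With r = 0.0399 m, L = 0.1195 m, θ = 149.6°: √(L² − r² sin²θ) = 0.11778 m.
v = −0.0399·522.8·0.50603·[1 + 0.0399·-0.86251/0.11778] = -7.4713 m/s.
|v| = 7.4713 m/s.

7.47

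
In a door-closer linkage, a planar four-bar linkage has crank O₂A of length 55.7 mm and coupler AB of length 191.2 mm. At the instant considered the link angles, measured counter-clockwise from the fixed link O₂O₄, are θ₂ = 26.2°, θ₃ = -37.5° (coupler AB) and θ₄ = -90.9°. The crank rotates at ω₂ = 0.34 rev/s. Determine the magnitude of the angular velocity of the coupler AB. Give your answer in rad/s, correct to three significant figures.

ω₂ = 2.136 rad/s (from 0.34 rev/s).
Differentiating the loop-closure r₂e^{iθ₂}+r₃e^{iθ₃}=r₁+r₄e^{iθ₄} gives r₂ω₂e^{iθ₂}+r₃ω₃e^{iθ₃}=r₄ω₄e^{iθ₄}.
Eliminating the other unknown: ω₃ = r₂ω₂ sin(θ₄−θ₂) / [r₃ sin(θ₃−θ₄)].
Numerator sine = -0.89021; denominator sine = +0.80282.
Result = 0.0557·2.136·(-0.89021) / (0.1912·(+0.80282)) = -0.69009 rad/s; magnitude 0.69009 rad/s.

0.690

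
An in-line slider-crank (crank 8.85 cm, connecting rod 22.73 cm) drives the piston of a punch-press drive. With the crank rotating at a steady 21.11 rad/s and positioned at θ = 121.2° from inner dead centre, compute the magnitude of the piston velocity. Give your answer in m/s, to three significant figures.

ω = 21.11 rad/s
For an in-line slider-crank, x = r cosθ + √(L² − r² sin²θ), so v = −rω sinθ·[1 + r cosθ/√(L² − r² sin²θ)].
With r = 0.0885 m, L = 0.2273 m, θ = 121.2°: √(L² − r² sin²θ) = 0.21432 m.
v = −0.0885·21.11·0.85536·[1 + 0.0885·-0.51803/0.21432] = -1.2562 m/s.
|v| = 1.2562 m/s.

1.26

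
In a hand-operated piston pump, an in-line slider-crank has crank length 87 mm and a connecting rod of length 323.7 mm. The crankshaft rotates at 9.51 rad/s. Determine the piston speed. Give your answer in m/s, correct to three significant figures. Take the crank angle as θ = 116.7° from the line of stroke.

ω = 9.51 rad/s
For an in-line slider-crank, x = r cosθ + √(L² − r² sin²θ), so v = −rω sinθ·[1 + r cosθ/√(L² − r² sin²θ)].
With r = 0.087 m, L = 0.3237 m, θ = 116.7°: √(L² − r² sin²θ) = 0.31423 m.
v = −0.087·9.51·0.89337·[1 + 0.087·-0.44932/0.31423] = -0.6472 m/s.
|v| = 0.6472 m/s.

0.647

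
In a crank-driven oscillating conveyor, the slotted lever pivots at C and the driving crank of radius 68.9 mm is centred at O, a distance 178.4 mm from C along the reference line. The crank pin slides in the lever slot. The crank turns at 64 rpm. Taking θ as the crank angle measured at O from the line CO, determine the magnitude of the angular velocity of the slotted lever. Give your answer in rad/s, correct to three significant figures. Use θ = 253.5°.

0.285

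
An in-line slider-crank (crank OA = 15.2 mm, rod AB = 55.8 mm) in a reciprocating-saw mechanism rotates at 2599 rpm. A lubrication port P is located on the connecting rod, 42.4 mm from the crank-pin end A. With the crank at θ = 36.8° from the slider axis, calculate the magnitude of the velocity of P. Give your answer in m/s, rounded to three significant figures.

ω = 272.2 rad/s.  Crank-pin speed |V_A| = rω = 4.1369 m/s, perpendicular to OA.
Rod angle: sinφ = −(r/L) sinθ ⇒ φ = -9.391°; ω_rod = −rω cosθ/√(L²−r²sin²θ) = -60.172 rad/s.
V_P = V_A + ω_rod × AP, with AP = 0.0424 m along the rod.
Components: V_Px = −rω sinθ − a·ω_rod·sinφ = -2.8944 m/s;  V_Py = rω cosθ + a·ω_rod·cosφ = +0.79549 m/s.
|V_P| = √(V_Px² + V_Py²) = 3.0017 m/s.

3.00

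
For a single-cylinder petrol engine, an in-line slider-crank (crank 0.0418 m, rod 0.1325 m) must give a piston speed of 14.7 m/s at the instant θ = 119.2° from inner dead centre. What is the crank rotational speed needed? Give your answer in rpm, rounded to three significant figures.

4580

For an in-line slider-crank, |v_piston| = rω|sinθ|·[1 + r cosθ/√(L² − r² sin²θ)].
With r = 0.0418 m, L = 0.1325 m, θ = 119.2°: the bracketed kinematic factor |dx/dθ| = 0.030647 m.
ω = v/|dx/dθ| = 14.7/0.030647 = 479.66 rad/s.
N = 60ω/(2π) = 4580.4 rpm.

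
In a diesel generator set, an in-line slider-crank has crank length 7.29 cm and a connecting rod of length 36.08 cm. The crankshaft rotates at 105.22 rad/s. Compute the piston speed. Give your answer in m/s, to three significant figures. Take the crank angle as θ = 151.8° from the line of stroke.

ω = 105.2 rad/s
For an in-line slider-crank, x = r cosθ + √(L² − r² sin²θ), so v = −rω sinθ·[1 + r cosθ/√(L² − r² sin²θ)].
With r = 0.0729 m, L = 0.3608 m, θ = 151.8°: √(L² − r² sin²θ) = 0.35915 m.
v = −0.0729·105.2·0.47255·[1 + 0.0729·-0.88130/0.35915] = -2.9763 m/s.
|v| = 2.9763 m/s.

2.98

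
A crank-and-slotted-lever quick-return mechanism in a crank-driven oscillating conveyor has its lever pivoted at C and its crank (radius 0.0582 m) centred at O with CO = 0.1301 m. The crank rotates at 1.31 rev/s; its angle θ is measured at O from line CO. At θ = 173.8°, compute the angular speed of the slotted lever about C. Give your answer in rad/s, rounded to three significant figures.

6.48

ω = 8.231 rad/s (from 1.31 rev/s).
Crank pin A relative to C: A = (d + r cosθ, r sinθ); lever angle φ = atan2(r sinθ, d + r cosθ).
Differentiating tanφ: φ̇ = rω(d cosθ + r)/(d² + r² + 2dr cosθ).
d² + r² + 2dr cosθ = |CA|² = 0.00525819 m²;  d cosθ + r = -0.071139 m.
|ω_lever| = |0.0582·8.231·-0.071139| / 0.00525819 = 6.4811 rad/s.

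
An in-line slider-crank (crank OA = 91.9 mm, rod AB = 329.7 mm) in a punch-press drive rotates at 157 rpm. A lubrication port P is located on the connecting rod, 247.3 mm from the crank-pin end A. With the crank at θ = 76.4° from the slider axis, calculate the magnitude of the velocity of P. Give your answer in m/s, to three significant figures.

1.55

ω = 16.44 rad/s.  Crank-pin speed |V_A| = rω = 1.5109 m/s, perpendicular to OA.
Rod angle: sinφ = −(r/L) sinθ ⇒ φ = -15.719°; ω_rod = −rω cosθ/√(L²−r²sin²θ) = -1.1195 rad/s.
V_P = V_A + ω_rod × AP, with AP = 0.2473 m along the rod.
Components: V_Px = −rω sinθ − a·ω_rod·sinφ = -1.5436 m/s;  V_Py = rω cosθ + a·ω_rod·cosφ = +0.088794 m/s.
|V_P| = √(V_Px² + V_Py²) = 1.5461 m/s.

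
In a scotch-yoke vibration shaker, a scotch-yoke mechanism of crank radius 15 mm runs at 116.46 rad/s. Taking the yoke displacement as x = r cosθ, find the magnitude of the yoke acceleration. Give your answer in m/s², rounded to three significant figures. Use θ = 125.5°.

ω = 116.5 rad/s
x = r cosθ ⇒ ẍ = −rω² cosθ (ω constant).
|a| = rω²|cosθ| = 0.015·(116.5)²·|cos 125.5°| = 118.14 m/s².

118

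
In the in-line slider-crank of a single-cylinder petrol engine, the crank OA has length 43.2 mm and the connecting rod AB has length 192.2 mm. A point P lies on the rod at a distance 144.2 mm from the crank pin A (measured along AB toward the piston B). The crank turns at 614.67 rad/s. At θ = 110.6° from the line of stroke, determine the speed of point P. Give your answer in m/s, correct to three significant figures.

23.5

ω = 614.7 rad/s.  Crank-pin speed |V_A| = rω = 26.554 m/s, perpendicular to OA.
Rod angle: sinφ = −(r/L) sinθ ⇒ φ = -12.145°; ω_rod = −rω cosθ/√(L²−r²sin²θ) = +49.722 rad/s.
V_P = V_A + ω_rod × AP, with AP = 0.1442 m along the rod.
Components: V_Px = −rω sinθ − a·ω_rod·sinφ = -23.347 m/s;  V_Py = rω cosθ + a·ω_rod·cosφ = -2.3332 m/s.
|V_P| = √(V_Px² + V_Py²) = 23.464 m/s.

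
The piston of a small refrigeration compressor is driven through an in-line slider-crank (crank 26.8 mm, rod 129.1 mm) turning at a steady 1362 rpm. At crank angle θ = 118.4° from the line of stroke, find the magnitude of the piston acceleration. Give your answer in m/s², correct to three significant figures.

321

ω = 2π·1362/60 = 142.6 rad/s
x(θ) = r cosθ + √(L² − r² sin²θ); with ω constant, a = ω²·d²x/dθ².
d²x/dθ² = −r cosθ − r²(cos2θ)/√u − r⁴ sin²2θ/(4u^{3/2}),  u = L² − r² sin²θ = 0.016111 m².
Substituting r = 0.0268 m, L = 0.1291 m, θ = 118.4°: d²x/dθ² = +0.015801 m.
a = ω²·d²x/dθ² = (142.6)²·(+0.015801) = +321.44 m/s²;  |a| = 321.44 m/s².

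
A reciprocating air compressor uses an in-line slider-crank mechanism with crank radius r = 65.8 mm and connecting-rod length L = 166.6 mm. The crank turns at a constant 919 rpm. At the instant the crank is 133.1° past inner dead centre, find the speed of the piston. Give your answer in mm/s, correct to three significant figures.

ω = 2π·919/60 = 96.24 rad/s
For an in-line slider-crank, x = r cosθ + √(L² − r² sin²θ), so v = −rω sinθ·[1 + r cosθ/√(L² − r² sin²θ)].
With r = 0.0658 m, L = 0.1666 m, θ = 133.1°: √(L² − r² sin²θ) = 0.15952 m.
v = −0.0658·96.24·0.73016·[1 + 0.0658·-0.68327/0.15952] = -3.3206 m/s.
|v| = 3.3206 m/s = 3320.6 mm/s.

3320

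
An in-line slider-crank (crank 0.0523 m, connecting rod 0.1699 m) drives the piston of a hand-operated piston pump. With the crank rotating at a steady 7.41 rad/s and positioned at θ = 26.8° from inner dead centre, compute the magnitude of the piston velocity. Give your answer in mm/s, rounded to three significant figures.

ω = 7.41 rad/s
For an in-line slider-crank, x = r cosθ + √(L² − r² sin²θ), so v = −rω sinθ·[1 + r cosθ/√(L² − r² sin²θ)].
With r = 0.0523 m, L = 0.1699 m, θ = 26.8°: √(L² − r² sin²θ) = 0.16826 m.
v = −0.0523·7.41·0.45088·[1 + 0.0523·0.89259/0.16826] = -0.22321 m/s.
|v| = 0.22321 m/s = 223.21 mm/s.

223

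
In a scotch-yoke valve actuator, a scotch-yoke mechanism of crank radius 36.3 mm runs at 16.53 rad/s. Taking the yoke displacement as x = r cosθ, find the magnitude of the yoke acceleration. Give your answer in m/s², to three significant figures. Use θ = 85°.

0.864

ω = 16.53 rad/s
x = r cosθ ⇒ ẍ = −rω² cosθ (ω constant).
|a| = rω²|cosθ| = 0.0363·(16.53)²·|cos 85°| = 0.86447 m/s².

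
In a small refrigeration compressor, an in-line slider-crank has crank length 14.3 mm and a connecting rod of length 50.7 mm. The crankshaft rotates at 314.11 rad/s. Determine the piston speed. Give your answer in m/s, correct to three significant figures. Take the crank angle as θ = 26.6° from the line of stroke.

2.52

ω = 314.1 rad/s
For an in-line slider-crank, x = r cosθ + √(L² − r² sin²θ), so v = −rω sinθ·[1 + r cosθ/√(L² − r² sin²θ)].
With r = 0.0143 m, L = 0.0507 m, θ = 26.6°: √(L² − r² sin²θ) = 0.050294 m.
v = −0.0143·314.1·0.44776·[1 + 0.0143·0.89415/0.050294] = -2.5226 m/s.
|v| = 2.5226 m/s.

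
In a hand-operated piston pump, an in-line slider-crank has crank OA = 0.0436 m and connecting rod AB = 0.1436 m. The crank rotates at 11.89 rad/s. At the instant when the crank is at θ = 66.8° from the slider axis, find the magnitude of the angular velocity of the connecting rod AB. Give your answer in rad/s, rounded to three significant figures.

1.48

ω = 11.89 rad/s
The rod makes angle φ with the slider axis where L sinφ = r sinθ; differentiating, L cosφ·φ̇ = r ω cosθ.
L cosφ = √(L² − r² sin²θ) = 0.13789 m.
|ω_rod| = r ω |cosθ| / √(L² − r² sin²θ) = 0.0436·11.89·0.39394/0.13789 = 1.481 rad/s.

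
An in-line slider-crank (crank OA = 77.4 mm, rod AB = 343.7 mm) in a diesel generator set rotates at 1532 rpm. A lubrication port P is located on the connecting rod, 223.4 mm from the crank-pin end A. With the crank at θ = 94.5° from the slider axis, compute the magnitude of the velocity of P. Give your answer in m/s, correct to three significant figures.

12.2

ω = 160.4 rad/s.  Crank-pin speed |V_A| = rω = 12.417 m/s, perpendicular to OA.
Rod angle: sinφ = −(r/L) sinθ ⇒ φ = -12.974°; ω_rod = −rω cosθ/√(L²−r²sin²θ) = +2.9089 rad/s.
V_P = V_A + ω_rod × AP, with AP = 0.2234 m along the rod.
Components: V_Px = −rω sinθ − a·ω_rod·sinφ = -12.233 m/s;  V_Py = rω cosθ + a·ω_rod·cosφ = -0.341 m/s.
|V_P| = √(V_Px² + V_Py²) = 12.238 m/s.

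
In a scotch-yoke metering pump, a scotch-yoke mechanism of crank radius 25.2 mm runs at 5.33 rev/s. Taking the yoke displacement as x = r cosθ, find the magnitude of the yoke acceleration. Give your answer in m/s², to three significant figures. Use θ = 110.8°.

10.0

ω = 33.49 rad/s (from 5.33 rev/s).
x = r cosθ ⇒ ẍ = −rω² cosθ (ω constant).
|a| = rω²|cosθ| = 0.0252·(33.49)²·|cos 110.8°| = 10.036 m/s².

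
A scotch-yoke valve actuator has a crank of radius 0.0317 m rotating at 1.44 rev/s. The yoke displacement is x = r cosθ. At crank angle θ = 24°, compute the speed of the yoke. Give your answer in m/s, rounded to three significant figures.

0.117

ω = 9.048 rad/s (from 1.44 rev/s).
x = r cosθ ⇒ ẋ = −rω sinθ.
|v| = rω|sinθ| = 0.0317·9.048·|sin 24°| = 0.11666 m/s.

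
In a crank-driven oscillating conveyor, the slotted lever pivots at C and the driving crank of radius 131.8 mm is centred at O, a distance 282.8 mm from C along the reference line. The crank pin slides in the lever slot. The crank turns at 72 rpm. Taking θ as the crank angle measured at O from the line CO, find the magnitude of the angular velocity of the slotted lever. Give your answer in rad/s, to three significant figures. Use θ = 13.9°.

ω = 7.54 rad/s (from 72 rpm).
Crank pin A relative to C: A = (d + r cosθ, r sinθ); lever angle φ = atan2(r sinθ, d + r cosθ).
Differentiating tanφ: φ̇ = rω(d cosθ + r)/(d² + r² + 2dr cosθ).
d² + r² + 2dr cosθ = |CA|² = 0.16971 m²;  d cosθ + r = +0.40632 m.
|ω_lever| = |0.1318·7.54·+0.40632| / 0.16971 = 2.3792 rad/s.

2.38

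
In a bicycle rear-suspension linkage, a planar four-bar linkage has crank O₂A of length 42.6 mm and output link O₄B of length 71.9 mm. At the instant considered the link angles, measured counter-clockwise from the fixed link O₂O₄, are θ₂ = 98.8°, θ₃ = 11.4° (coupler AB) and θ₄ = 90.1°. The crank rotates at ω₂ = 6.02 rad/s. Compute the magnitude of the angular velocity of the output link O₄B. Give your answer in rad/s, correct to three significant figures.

3.63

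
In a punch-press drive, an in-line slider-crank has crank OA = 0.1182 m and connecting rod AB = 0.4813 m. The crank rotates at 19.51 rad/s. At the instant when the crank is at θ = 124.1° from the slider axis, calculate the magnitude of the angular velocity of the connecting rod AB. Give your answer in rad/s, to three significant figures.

2.74

ω = 19.51 rad/s
The rod makes angle φ with the slider axis where L sinφ = r sinθ; differentiating, L cosφ·φ̇ = r ω cosθ.
L cosφ = √(L² − r² sin²θ) = 0.47124 m.
|ω_rod| = r ω |cosθ| / √(L² − r² sin²θ) = 0.1182·19.51·0.56064/0.47124 = 2.7436 rad/s.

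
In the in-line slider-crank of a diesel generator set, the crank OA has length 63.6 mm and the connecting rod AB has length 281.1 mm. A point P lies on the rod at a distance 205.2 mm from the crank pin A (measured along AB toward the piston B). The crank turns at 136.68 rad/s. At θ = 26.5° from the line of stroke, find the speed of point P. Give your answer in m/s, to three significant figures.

4.93

ω = 136.7 rad/s.  Crank-pin speed |V_A| = rω = 8.6928 m/s, perpendicular to OA.
Rod angle: sinφ = −(r/L) sinθ ⇒ φ = -5.794°; ω_rod = −rω cosθ/√(L²−r²sin²θ) = -27.817 rad/s.
V_P = V_A + ω_rod × AP, with AP = 0.2052 m along the rod.
Components: V_Px = −rω sinθ − a·ω_rod·sinφ = -4.455 m/s;  V_Py = rω cosθ + a·ω_rod·cosφ = +2.1006 m/s.
|V_P| = √(V_Px² + V_Py²) = 4.9254 m/s.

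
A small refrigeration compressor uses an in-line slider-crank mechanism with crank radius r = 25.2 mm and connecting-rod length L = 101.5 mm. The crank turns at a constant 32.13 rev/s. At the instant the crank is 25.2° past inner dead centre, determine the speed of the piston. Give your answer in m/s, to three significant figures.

2.66

ω = 2π·32.1 = 201.9 rad/s
For an in-line slider-crank, x = r cosθ + √(L² − r² sin²θ), so v = −rω sinθ·[1 + r cosθ/√(L² − r² sin²θ)].
With r = 0.0252 m, L = 0.1015 m, θ = 25.2°: √(L² − r² sin²θ) = 0.10093 m.
v = −0.0252·201.9·0.42578·[1 + 0.0252·0.90483/0.10093] = -2.6554 m/s.
|v| = 2.6554 m/s.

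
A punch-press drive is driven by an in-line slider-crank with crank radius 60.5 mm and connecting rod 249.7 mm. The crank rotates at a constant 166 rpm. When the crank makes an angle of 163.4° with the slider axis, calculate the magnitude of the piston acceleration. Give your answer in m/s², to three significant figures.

13.8

ω = 2π·166/60 = 17.38 rad/s
x(θ) = r cosθ + √(L² − r² sin²θ); with ω constant, a = ω²·d²x/dθ².
d²x/dθ² = −r cosθ − r²(cos2θ)/√u − r⁴ sin²2θ/(4u^{3/2}),  u = L² − r² sin²θ = 0.0620513 m².
Substituting r = 0.0605 m, L = 0.2497 m, θ = 163.4°: d²x/dθ² = +0.045618 m.
a = ω²·d²x/dθ² = (17.38)²·(+0.045618) = +13.785 m/s²;  |a| = 13.785 m/s².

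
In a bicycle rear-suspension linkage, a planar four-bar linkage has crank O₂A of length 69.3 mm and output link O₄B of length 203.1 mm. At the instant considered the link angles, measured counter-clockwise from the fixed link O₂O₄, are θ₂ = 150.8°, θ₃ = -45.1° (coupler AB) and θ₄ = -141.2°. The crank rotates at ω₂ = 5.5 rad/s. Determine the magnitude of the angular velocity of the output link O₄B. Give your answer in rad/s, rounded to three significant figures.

ω₂ = 5.5 rad/s
Differentiating the loop-closure r₂e^{iθ₂}+r₃e^{iθ₃}=r₁+r₄e^{iθ₄} gives r₂ω₂e^{iθ₂}+r₃ω₃e^{iθ₃}=r₄ω₄e^{iθ₄}.
Eliminating the other unknown: ω₄ = r₂ω₂ sin(θ₂−θ₃) / [r₄ sin(θ₄−θ₃)].
Numerator sine = -0.27396; denominator sine = -0.99434.
Result = 0.0693·5.5·(-0.27396) / (0.2031·(-0.99434)) = +0.51706 rad/s; magnitude 0.51706 rad/s.

0.517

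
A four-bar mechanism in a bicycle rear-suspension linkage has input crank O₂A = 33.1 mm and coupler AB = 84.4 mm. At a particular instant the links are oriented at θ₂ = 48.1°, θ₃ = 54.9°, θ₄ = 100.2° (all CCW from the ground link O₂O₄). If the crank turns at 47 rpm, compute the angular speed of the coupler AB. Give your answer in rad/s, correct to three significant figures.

ω₂ = 4.922 rad/s (from 47 rpm).
Differentiating the loop-closure r₂e^{iθ₂}+r₃e^{iθ₃}=r₁+r₄e^{iθ₄} gives r₂ω₂e^{iθ₂}+r₃ω₃e^{iθ₃}=r₄ω₄e^{iθ₄}.
Eliminating the other unknown: ω₃ = r₂ω₂ sin(θ₄−θ₂) / [r₃ sin(θ₃−θ₄)].
Numerator sine = +0.78908; denominator sine = -0.71080.
Result = 0.0331·4.922·(+0.78908) / (0.0844·(-0.71080)) = -2.1428 rad/s; magnitude 2.1428 rad/s.

2.14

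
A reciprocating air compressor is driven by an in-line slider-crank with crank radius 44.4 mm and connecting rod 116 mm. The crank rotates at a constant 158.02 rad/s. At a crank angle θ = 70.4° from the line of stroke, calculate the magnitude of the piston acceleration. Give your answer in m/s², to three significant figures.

27.0

ω = 158 rad/s
x(θ) = r cosθ + √(L² − r² sin²θ); with ω constant, a = ω²·d²x/dθ².
d²x/dθ² = −r cosθ − r²(cos2θ)/√u − r⁴ sin²2θ/(4u^{3/2}),  u = L² − r² sin²θ = 0.0117065 m².
Substituting r = 0.0444 m, L = 0.116 m, θ = 70.4°: d²x/dθ² = -0.0010808 m.
a = ω²·d²x/dθ² = (158)²·(-0.0010808) = -26.989 m/s²;  |a| = 26.989 m/s².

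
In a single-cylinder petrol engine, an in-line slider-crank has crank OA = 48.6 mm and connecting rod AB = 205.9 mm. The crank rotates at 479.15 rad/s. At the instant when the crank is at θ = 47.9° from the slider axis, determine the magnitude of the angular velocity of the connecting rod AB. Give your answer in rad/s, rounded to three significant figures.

77.0

ω = 479.1 rad/s
The rod makes angle φ with the slider axis where L sinφ = r sinθ; differentiating, L cosφ·φ̇ = r ω cosθ.
L cosφ = √(L² − r² sin²θ) = 0.20272 m.
|ω_rod| = r ω |cosθ| / √(L² − r² sin²θ) = 0.0486·479.1·0.67043/0.20272 = 77.014 rad/s.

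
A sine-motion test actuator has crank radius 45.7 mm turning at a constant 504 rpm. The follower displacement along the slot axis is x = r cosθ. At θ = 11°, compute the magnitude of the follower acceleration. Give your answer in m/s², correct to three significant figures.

125

ω = 52.78 rad/s (from 504 rpm).
x = r cosθ ⇒ ẍ = −rω² cosθ (ω constant).
|a| = rω²|cosθ| = 0.0457·(52.78)²·|cos 11°| = 124.96 m/s².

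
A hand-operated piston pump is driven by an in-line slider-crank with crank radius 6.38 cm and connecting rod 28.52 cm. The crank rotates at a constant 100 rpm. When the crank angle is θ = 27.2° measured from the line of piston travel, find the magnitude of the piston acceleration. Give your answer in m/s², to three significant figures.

ω = 2π·100/60 = 10.47 rad/s
x(θ) = r cosθ + √(L² − r² sin²θ); with ω constant, a = ω²·d²x/dθ².
d²x/dθ² = −r cosθ − r²(cos2θ)/√u − r⁴ sin²2θ/(4u^{3/2}),  u = L² − r² sin²θ = 0.0804886 m².
Substituting r = 0.0638 m, L = 0.2852 m, θ = 27.2°: d²x/dθ² = -0.065217 m.
a = ω²·d²x/dθ² = (10.47)²·(-0.065217) = -7.1518 m/s²;  |a| = 7.1518 m/s².

7.15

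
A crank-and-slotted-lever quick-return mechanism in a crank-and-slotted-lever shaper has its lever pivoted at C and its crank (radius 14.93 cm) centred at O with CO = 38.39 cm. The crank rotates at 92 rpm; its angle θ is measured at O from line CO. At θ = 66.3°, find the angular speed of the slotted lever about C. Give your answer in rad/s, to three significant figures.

2.02

ω = 9.634 rad/s (from 92 rpm).
Crank pin A relative to C: A = (d + r cosθ, r sinθ); lever angle φ = atan2(r sinθ, d + r cosθ).
Differentiating tanφ: φ̇ = rω(d cosθ + r)/(d² + r² + 2dr cosθ).
d² + r² + 2dr cosθ = |CA|² = 0.215746 m²;  d cosθ + r = +0.30361 m.
|ω_lever| = |0.1493·9.634·+0.30361| / 0.215746 = 2.0242 rad/s.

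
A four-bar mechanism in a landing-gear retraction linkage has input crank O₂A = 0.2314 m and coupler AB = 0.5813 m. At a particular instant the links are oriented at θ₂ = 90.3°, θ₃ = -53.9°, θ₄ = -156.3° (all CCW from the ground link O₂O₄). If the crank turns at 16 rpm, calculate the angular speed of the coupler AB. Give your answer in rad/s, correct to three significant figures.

ω₂ = 1.676 rad/s (from 16 rpm).
Differentiating the loop-closure r₂e^{iθ₂}+r₃e^{iθ₃}=r₁+r₄e^{iθ₄} gives r₂ω₂e^{iθ₂}+r₃ω₃e^{iθ₃}=r₄ω₄e^{iθ₄}.
Eliminating the other unknown: ω₃ = r₂ω₂ sin(θ₄−θ₂) / [r₃ sin(θ₃−θ₄)].
Numerator sine = +0.91775; denominator sine = +0.97667.
Result = 0.2314·1.676·(+0.91775) / (0.5813·(+0.97667)) = +0.62674 rad/s; magnitude 0.62674 rad/s.

0.627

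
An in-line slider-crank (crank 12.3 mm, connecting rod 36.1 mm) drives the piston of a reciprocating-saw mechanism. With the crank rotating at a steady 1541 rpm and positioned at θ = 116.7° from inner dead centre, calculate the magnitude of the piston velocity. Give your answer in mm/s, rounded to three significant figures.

1490

ω = 2π·1541/60 = 161.4 rad/s
For an in-line slider-crank, x = r cosθ + √(L² − r² sin²θ), so v = −rω sinθ·[1 + r cosθ/√(L² − r² sin²θ)].
With r = 0.0123 m, L = 0.0361 m, θ = 116.7°: √(L² − r² sin²θ) = 0.034387 m.
v = −0.0123·161.4·0.89337·[1 + 0.0123·-0.44932/0.034387] = -1.4883 m/s.
|v| = 1.4883 m/s = 1488.3 mm/s.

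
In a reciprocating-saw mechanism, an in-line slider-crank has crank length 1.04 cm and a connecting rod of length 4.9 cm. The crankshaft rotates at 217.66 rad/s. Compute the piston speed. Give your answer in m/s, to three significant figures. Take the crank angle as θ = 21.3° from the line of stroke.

0.985

ω = 217.7 rad/s
For an in-line slider-crank, x = r cosθ + √(L² − r² sin²θ), so v = −rω sinθ·[1 + r cosθ/√(L² − r² sin²θ)].
With r = 0.0104 m, L = 0.049 m, θ = 21.3°: √(L² − r² sin²θ) = 0.048854 m.
v = −0.0104·217.7·0.36325·[1 + 0.0104·0.93169/0.048854] = -0.98537 m/s.
|v| = 0.98537 m/s.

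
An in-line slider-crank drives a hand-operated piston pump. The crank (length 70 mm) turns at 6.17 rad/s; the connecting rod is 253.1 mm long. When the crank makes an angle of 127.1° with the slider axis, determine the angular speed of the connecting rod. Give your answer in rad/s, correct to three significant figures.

1.06

ω = 6.17 rad/s
The rod makes angle φ with the slider axis where L sinφ = r sinθ; differentiating, L cosφ·φ̇ = r ω cosθ.
L cosφ = √(L² − r² sin²θ) = 0.24687 m.
|ω_rod| = r ω |cosθ| / √(L² − r² sin²θ) = 0.07·6.17·0.60321/0.24687 = 1.0553 rad/s.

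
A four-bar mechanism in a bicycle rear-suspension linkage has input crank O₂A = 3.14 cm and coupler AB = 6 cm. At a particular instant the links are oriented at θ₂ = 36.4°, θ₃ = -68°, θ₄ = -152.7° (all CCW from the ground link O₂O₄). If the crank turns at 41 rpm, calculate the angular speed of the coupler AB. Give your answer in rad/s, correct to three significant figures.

ω₂ = 4.294 rad/s (from 41 rpm).
Differentiating the loop-closure r₂e^{iθ₂}+r₃e^{iθ₃}=r₁+r₄e^{iθ₄} gives r₂ω₂e^{iθ₂}+r₃ω₃e^{iθ₃}=r₄ω₄e^{iθ₄}.
Eliminating the other unknown: ω₃ = r₂ω₂ sin(θ₄−θ₂) / [r₃ sin(θ₃−θ₄)].
Numerator sine = +0.15816; denominator sine = +0.99572.
Result = 0.0314·4.294·(+0.15816) / (0.06·(+0.99572)) = +0.3569 rad/s; magnitude 0.3569 rad/s.

0.357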